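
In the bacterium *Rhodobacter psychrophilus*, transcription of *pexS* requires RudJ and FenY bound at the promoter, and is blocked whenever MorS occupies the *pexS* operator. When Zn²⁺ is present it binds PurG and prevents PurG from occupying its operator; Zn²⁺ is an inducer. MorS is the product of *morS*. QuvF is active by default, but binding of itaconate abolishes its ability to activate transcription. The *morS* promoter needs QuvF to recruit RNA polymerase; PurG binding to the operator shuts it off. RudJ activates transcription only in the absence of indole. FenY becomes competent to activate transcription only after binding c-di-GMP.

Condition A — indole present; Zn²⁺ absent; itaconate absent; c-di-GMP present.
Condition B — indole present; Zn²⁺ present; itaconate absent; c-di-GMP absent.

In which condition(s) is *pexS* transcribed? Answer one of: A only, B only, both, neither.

Condition A:
Indole is present, so RudJ is inactive.
Zn²⁺ is absent, so PurG is active.
Itaconate is absent, so QuvF is active.
With repressor PurG bound, *morS* is not transcribed.
So MorS is not produced.
c-di-GMP is present, so FenY is active.
Required activator RudJ is absent, so *pexS* is not transcribed.
→ *pexS* is OFF in A.
Condition B:
Indole is present, so RudJ is inactive.
Zn²⁺ is present, so PurG is inactive.
Itaconate is absent, so QuvF is active.
No repressor is bound and QuvF is active, so *morS* is transcribed.
So MorS is produced and active.
c-di-GMP is absent, so FenY is inactive.
With repressor MorS bound, *pexS* is not transcribed.
→ *pexS* is OFF in B.

neither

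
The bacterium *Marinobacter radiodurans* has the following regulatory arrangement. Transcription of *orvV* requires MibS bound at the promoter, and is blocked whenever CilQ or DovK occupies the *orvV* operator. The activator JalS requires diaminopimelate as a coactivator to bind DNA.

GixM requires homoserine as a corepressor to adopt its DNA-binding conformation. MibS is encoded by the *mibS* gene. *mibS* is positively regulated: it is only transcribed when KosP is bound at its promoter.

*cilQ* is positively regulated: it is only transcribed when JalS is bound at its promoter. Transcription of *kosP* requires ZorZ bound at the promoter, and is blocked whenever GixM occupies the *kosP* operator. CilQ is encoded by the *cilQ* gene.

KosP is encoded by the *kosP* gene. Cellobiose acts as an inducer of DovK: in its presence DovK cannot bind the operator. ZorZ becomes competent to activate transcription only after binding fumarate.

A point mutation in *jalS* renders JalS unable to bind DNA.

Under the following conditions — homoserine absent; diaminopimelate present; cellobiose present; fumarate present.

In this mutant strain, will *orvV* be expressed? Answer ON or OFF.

ON

JalS is non-functional in this strain, so it has no effect.
Required activator JalS is absent, so *cilQ* is not transcribed.
So CilQ is not produced.
Cellobiose is present, so DovK is inactive.
Homoserine is absent, so GixM is inactive.
Fumarate is present, so ZorZ is active.
No repressor is bound and ZorZ is active, so *kosP* is transcribed.
So KosP is produced and active.
No repressor is bound and KosP is active, so *mibS* is transcribed.
So MibS is produced and active.
No repressor is bound and MibS is active, so *orvV* is transcribed.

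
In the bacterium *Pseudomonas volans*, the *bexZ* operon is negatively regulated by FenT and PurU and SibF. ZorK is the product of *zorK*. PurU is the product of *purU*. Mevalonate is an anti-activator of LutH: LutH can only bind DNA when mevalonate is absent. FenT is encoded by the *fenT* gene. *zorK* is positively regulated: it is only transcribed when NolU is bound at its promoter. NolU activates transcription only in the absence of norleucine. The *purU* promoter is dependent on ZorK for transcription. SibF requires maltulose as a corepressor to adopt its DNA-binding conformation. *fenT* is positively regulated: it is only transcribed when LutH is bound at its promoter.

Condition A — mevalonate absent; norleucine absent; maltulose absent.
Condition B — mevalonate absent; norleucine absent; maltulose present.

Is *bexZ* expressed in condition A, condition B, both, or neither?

neither

Condition A:
Mevalonate is absent, so LutH is active.
No repressor is bound and LutH is active, so *fenT* is transcribed.
So FenT is produced and active.
Norleucine is absent, so NolU is active.
No repressor is bound and NolU is active, so *zorK* is transcribed.
So ZorK is produced and active.
No repressor is bound and ZorK is active, so *purU* is transcribed.
So PurU is produced and active.
Maltulose is absent, so SibF is inactive.
With repressor FenT bound, *bexZ* is not transcribed.
→ *bexZ* is OFF in A.
Condition B:
Mevalonate is absent, so LutH is active.
No repressor is bound and LutH is active, so *fenT* is transcribed.
So FenT is produced and active.
Norleucine is absent, so NolU is active.
No repressor is bound and NolU is active, so *zorK* is transcribed.
So ZorK is produced and active.
No repressor is bound and ZorK is active, so *purU* is transcribed.
So PurU is produced and active.
Maltulose is present, so SibF is active.
With repressor FenT bound, *bexZ* is not transcribed.
→ *bexZ* is OFF in B.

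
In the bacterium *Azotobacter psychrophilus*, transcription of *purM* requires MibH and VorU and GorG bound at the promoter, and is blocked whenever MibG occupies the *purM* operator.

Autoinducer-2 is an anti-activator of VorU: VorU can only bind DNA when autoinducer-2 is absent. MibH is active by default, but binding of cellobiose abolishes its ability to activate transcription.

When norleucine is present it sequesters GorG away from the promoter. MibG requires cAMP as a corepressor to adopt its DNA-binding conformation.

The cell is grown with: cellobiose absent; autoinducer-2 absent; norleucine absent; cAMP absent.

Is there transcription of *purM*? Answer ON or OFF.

Cellobiose is absent, so MibH is active.
Autoinducer-2 is absent, so VorU is active.
Norleucine is absent, so GorG is active.
cAMP is absent, so MibG is inactive.
No repressor is bound and MibH and VorU and GorG are active, so *purM* is transcribed.

ON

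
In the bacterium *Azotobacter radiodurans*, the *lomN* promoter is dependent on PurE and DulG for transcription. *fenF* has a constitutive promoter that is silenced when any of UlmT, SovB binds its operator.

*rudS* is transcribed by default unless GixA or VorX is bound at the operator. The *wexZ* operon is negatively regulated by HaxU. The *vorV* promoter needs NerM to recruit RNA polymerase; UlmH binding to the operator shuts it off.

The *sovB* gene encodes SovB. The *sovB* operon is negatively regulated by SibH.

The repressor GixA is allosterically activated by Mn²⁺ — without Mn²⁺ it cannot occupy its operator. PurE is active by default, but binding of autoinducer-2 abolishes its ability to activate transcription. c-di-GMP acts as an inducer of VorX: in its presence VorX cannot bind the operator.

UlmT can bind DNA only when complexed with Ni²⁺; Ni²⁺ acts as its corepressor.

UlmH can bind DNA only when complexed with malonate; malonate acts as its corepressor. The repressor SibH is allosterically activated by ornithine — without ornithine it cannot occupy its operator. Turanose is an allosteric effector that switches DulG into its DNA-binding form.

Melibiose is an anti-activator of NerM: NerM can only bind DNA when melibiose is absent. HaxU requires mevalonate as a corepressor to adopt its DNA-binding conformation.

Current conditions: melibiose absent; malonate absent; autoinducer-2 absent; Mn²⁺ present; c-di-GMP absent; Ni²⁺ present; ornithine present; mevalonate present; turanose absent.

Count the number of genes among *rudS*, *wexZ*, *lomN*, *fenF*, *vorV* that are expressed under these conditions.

Mn²⁺ is present, so GixA is active.
c-di-GMP is absent, so VorX is active.
With repressor GixA bound, *rudS* is not transcribed.
→ *rudS* is OFF.
Mevalonate is present, so HaxU is active.
With repressor HaxU bound, *wexZ* is not transcribed.
→ *wexZ* is OFF.
Autoinducer-2 is absent, so PurE is active.
Turanose is absent, so DulG is inactive.
Required activator DulG is absent, so *lomN* is not transcribed.
→ *lomN* is OFF.
Ni²⁺ is present, so UlmT is active.
Ornithine is present, so SibH is active.
With repressor SibH bound, *sovB* is not transcribed.
So SovB is not produced.
With repressor UlmT bound, *fenF* is not transcribed.
→ *fenF* is OFF.
Malonate is absent, so UlmH is inactive.
Melibiose is absent, so NerM is active.
No repressor is bound and NerM is active, so *vorV* is transcribed.
→ *vorV* is ON.
1 of the 5 genes is transcribed.

1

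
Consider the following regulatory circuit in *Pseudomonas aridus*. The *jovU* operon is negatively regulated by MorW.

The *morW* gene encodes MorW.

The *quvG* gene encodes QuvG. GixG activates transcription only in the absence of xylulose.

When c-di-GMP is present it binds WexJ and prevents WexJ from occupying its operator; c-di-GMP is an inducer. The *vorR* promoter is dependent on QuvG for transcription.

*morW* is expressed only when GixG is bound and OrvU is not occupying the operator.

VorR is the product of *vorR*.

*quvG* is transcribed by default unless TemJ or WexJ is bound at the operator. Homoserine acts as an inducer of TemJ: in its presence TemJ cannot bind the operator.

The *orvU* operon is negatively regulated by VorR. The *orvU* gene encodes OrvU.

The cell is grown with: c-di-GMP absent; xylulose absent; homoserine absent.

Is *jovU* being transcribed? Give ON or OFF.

ON

Homoserine is absent, so TemJ is active.
c-di-GMP is absent, so WexJ is active.
With repressor TemJ bound, *quvG* is not transcribed.
So QuvG is not produced.
Required activator QuvG is absent, so *vorR* is not transcribed.
So VorR is not produced.
With no repressor bound, *orvU* is transcribed.
So OrvU is produced and active.
Xylulose is absent, so GixG is active.
With repressor OrvU bound, *morW* is not transcribed.
So MorW is not produced.
With no repressor bound, *jovU* is transcribed.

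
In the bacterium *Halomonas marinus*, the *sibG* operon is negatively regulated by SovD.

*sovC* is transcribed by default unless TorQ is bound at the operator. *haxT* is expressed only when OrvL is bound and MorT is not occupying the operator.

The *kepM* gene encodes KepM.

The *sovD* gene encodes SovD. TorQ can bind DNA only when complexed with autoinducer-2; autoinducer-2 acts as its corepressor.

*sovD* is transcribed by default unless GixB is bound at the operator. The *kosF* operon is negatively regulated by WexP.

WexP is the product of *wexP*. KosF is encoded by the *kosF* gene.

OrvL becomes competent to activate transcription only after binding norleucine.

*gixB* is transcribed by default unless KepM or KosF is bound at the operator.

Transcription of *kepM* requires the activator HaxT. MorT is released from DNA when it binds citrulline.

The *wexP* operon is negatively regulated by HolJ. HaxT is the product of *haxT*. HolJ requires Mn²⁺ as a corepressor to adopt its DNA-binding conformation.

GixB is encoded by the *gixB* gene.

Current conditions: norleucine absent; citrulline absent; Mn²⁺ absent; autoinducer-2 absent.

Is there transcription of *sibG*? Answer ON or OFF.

Citrulline is absent, so MorT is active.
Norleucine is absent, so OrvL is inactive.
With repressor MorT bound, *haxT* is not transcribed.
So HaxT is not produced.
Required activator HaxT is absent, so *kepM* is not transcribed.
So KepM is not produced.
Mn²⁺ is absent, so HolJ is inactive.
With no repressor bound, *wexP* is transcribed.
So WexP is produced and active.
With repressor WexP bound, *kosF* is not transcribed.
So KosF is not produced.
With no repressor bound, *gixB* is transcribed.
So GixB is produced and active.
With repressor GixB bound, *sovD* is not transcribed.
So SovD is not produced.
With no repressor bound, *sibG* is transcribed.

ON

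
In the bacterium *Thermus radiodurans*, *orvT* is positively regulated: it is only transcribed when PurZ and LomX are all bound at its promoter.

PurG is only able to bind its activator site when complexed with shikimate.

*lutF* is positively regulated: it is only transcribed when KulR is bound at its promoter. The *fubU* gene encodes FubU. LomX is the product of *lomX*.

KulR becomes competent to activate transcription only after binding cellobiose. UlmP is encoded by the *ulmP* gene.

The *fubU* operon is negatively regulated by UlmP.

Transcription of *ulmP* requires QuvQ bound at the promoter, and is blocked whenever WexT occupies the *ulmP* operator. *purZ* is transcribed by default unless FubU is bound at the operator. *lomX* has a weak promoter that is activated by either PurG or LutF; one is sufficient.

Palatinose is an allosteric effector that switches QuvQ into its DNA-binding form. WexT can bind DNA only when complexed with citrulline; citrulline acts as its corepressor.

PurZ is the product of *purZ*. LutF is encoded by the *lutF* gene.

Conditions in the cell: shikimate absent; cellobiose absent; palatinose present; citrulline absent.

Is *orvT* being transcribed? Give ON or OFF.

Palatinose is present, so QuvQ is active.
Citrulline is absent, so WexT is inactive.
No repressor is bound and QuvQ is active, so *ulmP* is transcribed.
So UlmP is produced and active.
With repressor UlmP bound, *fubU* is not transcribed.
So FubU is not produced.
With no repressor bound, *purZ* is transcribed.
So PurZ is produced and active.
Shikimate is absent, so PurG is inactive.
Cellobiose is absent, so KulR is inactive.
Required activator KulR is absent, so *lutF* is not transcribed.
So LutF is not produced.
No activator is available at the *lomX* promoter, so *lomX* is not transcribed.
So LomX is not produced.
Required activator LomX is absent, so *orvT* is not transcribed.

OFF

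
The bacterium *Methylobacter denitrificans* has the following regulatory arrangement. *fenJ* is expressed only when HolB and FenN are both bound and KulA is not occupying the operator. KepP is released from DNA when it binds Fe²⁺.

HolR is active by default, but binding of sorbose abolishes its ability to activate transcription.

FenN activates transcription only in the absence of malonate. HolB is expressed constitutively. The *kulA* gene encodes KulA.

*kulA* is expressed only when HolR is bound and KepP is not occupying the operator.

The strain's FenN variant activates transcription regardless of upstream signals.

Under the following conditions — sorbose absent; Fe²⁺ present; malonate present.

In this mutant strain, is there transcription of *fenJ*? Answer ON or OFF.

HolB is produced constitutively and is active.
FenN is constitutively active in this strain.
Sorbose is absent, so HolR is active.
Fe²⁺ is present, so KepP is inactive.
No repressor is bound and HolR is active, so *kulA* is transcribed.
So KulA is produced and active.
With repressor KulA bound, *fenJ* is not transcribed.

OFF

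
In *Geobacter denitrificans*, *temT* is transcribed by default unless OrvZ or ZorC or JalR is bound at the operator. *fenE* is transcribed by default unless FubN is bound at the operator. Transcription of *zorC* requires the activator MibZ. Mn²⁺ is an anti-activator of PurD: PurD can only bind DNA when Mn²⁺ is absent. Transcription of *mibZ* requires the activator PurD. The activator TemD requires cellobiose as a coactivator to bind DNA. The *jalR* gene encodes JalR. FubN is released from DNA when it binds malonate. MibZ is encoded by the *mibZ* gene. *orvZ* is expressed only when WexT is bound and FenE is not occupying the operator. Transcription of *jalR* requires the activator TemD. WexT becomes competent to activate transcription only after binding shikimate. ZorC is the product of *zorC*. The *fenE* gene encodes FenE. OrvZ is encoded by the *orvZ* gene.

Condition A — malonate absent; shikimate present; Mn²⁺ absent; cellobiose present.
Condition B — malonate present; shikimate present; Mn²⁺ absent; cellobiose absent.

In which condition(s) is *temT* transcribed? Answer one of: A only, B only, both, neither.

Condition A:
Malonate is absent, so FubN is active.
With repressor FubN bound, *fenE* is not transcribed.
So FenE is not produced.
Shikimate is present, so WexT is active.
No repressor is bound and WexT is active, so *orvZ* is transcribed.
So OrvZ is produced and active.
Mn²⁺ is absent, so PurD is active.
No repressor is bound and PurD is active, so *mibZ* is transcribed.
So MibZ is produced and active.
No repressor is bound and MibZ is active, so *zorC* is transcribed.
So ZorC is produced and active.
Cellobiose is present, so TemD is active.
No repressor is bound and TemD is active, so *jalR* is transcribed.
So JalR is produced and active.
With repressor OrvZ bound, *temT* is not transcribed.
→ *temT* is OFF in A.
Condition B:
Malonate is present, so FubN is inactive.
With no repressor bound, *fenE* is transcribed.
So FenE is produced and active.
Shikimate is present, so WexT is active.
With repressor FenE bound, *orvZ* is not transcribed.
So OrvZ is not produced.
Mn²⁺ is absent, so PurD is active.
No repressor is bound and PurD is active, so *mibZ* is transcribed.
So MibZ is produced and active.
No repressor is bound and MibZ is active, so *zorC* is transcribed.
So ZorC is produced and active.
Cellobiose is absent, so TemD is inactive.
Required activator TemD is absent, so *jalR* is not transcribed.
So JalR is not produced.
With repressor ZorC bound, *temT* is not transcribed.
→ *temT* is OFF in B.

neither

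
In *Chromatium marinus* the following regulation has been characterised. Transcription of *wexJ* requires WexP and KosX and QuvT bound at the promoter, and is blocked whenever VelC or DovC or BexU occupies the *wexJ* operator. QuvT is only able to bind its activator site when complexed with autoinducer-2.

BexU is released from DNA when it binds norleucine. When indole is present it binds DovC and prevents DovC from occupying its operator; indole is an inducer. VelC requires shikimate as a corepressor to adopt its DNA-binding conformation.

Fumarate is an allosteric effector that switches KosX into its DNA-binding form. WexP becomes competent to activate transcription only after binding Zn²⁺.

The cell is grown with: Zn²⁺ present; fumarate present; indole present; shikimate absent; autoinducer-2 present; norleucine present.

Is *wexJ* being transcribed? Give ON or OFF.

Zn²⁺ is present, so WexP is active.
Shikimate is absent, so VelC is inactive.
Indole is present, so DovC is inactive.
Norleucine is present, so BexU is inactive.
Fumarate is present, so KosX is active.
Autoinducer-2 is present, so QuvT is active.
No repressor is bound and WexP and KosX and QuvT are active, so *wexJ* is transcribed.

ON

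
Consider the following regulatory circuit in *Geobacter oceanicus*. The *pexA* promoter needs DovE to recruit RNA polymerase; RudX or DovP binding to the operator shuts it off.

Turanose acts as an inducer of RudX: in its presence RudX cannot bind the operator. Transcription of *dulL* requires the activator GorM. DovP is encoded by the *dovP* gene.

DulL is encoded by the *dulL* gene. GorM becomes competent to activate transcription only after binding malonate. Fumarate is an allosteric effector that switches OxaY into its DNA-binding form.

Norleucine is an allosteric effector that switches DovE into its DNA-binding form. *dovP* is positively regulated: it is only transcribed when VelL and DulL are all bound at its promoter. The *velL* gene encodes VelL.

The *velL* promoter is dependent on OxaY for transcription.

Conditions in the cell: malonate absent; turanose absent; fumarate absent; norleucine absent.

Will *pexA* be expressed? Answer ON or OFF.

OFF

Turanose is absent, so RudX is active.
Fumarate is absent, so OxaY is inactive.
Required activator OxaY is absent, so *velL* is not transcribed.
So VelL is not produced.
Malonate is absent, so GorM is inactive.
Required activator GorM is absent, so *dulL* is not transcribed.
So DulL is not produced.
Required activator VelL is absent, so *dovP* is not transcribed.
So DovP is not produced.
Norleucine is absent, so DovE is inactive.
With repressor RudX bound, *pexA* is not transcribed.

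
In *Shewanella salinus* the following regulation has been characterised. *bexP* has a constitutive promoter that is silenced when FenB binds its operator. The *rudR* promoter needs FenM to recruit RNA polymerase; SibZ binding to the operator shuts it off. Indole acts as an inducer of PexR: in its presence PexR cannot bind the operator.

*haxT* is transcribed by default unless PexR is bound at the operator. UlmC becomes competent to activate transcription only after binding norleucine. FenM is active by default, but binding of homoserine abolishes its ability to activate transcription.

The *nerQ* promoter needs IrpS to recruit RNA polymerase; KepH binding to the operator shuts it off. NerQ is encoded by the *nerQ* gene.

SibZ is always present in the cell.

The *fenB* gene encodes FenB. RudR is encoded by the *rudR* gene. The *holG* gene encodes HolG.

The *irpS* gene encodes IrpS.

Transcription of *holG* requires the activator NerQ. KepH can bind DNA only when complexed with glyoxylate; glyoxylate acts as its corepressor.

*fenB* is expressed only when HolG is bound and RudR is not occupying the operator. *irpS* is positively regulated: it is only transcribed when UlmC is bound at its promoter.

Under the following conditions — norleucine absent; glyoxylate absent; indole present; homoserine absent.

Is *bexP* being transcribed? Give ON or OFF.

ON

Norleucine is absent, so UlmC is inactive.
Required activator UlmC is absent, so *irpS* is not transcribed.
So IrpS is not produced.
Glyoxylate is absent, so KepH is inactive.
Required activator IrpS is absent, so *nerQ* is not transcribed.
So NerQ is not produced.
Required activator NerQ is absent, so *holG* is not transcribed.
So HolG is not produced.
SibZ is produced constitutively and is active.
Homoserine is absent, so FenM is active.
With repressor SibZ bound, *rudR* is not transcribed.
So RudR is not produced.
Required activator HolG is absent, so *fenB* is not transcribed.
So FenB is not produced.
With no repressor bound, *bexP* is transcribed.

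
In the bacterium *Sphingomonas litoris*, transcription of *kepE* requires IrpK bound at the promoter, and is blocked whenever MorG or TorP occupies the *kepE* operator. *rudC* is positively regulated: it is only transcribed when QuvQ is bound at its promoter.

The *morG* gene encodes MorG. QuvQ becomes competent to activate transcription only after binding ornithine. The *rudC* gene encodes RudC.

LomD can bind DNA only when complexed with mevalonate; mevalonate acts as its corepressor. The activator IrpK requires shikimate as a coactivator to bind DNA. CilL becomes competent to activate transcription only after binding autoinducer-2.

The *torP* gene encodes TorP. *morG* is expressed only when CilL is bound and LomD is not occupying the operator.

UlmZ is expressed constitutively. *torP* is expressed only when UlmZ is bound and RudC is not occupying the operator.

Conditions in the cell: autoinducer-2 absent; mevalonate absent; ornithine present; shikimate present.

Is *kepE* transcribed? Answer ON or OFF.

ON

Mevalonate is absent, so LomD is inactive.
Autoinducer-2 is absent, so CilL is inactive.
Required activator CilL is absent, so *morG* is not transcribed.
So MorG is not produced.
Ornithine is present, so QuvQ is active.
No repressor is bound and QuvQ is active, so *rudC* is transcribed.
So RudC is produced and active.
UlmZ is produced constitutively and is active.
With repressor RudC bound, *torP* is not transcribed.
So TorP is not produced.
Shikimate is present, so IrpK is active.
No repressor is bound and IrpK is active, so *kepE* is transcribed.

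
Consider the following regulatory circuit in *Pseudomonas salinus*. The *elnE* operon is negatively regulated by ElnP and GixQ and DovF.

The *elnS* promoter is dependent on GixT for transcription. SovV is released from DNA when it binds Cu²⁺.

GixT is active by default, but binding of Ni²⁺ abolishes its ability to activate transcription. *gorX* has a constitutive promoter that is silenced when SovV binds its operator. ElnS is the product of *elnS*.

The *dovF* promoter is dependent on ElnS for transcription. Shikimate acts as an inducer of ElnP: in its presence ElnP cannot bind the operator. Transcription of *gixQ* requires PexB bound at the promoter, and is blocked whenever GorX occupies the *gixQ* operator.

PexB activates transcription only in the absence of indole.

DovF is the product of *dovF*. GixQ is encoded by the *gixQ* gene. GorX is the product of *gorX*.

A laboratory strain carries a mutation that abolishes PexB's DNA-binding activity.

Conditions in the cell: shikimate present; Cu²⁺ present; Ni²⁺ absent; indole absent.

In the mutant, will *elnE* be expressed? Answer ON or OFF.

OFF

Shikimate is present, so ElnP is inactive.
Cu²⁺ is present, so SovV is inactive.
With no repressor bound, *gorX* is transcribed.
So GorX is produced and active.
PexB is non-functional in this strain, so it has no effect.
With repressor GorX bound, *gixQ* is not transcribed.
So GixQ is not produced.
Ni²⁺ is absent, so GixT is active.
No repressor is bound and GixT is active, so *elnS* is transcribed.
So ElnS is produced and active.
No repressor is bound and ElnS is active, so *dovF* is transcribed.
So DovF is produced and active.
With repressor DovF bound, *elnE* is not transcribed.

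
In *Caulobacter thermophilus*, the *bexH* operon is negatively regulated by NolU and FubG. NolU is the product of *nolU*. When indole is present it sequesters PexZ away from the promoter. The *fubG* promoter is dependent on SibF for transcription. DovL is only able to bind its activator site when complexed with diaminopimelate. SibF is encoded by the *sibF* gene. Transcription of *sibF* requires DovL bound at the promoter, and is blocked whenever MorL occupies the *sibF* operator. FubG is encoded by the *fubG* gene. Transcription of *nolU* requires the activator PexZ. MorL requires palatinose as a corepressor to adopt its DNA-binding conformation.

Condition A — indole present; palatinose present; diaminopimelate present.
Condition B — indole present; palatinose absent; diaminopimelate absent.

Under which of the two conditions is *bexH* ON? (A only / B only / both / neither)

Condition A:
Indole is present, so PexZ is inactive.
Required activator PexZ is absent, so *nolU* is not transcribed.
So NolU is not produced.
Palatinose is present, so MorL is active.
Diaminopimelate is present, so DovL is active.
With repressor MorL bound, *sibF* is not transcribed.
So SibF is not produced.
Required activator SibF is absent, so *fubG* is not transcribed.
So FubG is not produced.
With no repressor bound, *bexH* is transcribed.
→ *bexH* is ON in A.
Condition B:
Indole is present, so PexZ is inactive.
Required activator PexZ is absent, so *nolU* is not transcribed.
So NolU is not produced.
Palatinose is absent, so MorL is inactive.
Diaminopimelate is absent, so DovL is inactive.
Required activator DovL is absent, so *sibF* is not transcribed.
So SibF is not produced.
Required activator SibF is absent, so *fubG* is not transcribed.
So FubG is not produced.
With no repressor bound, *bexH* is transcribed.
→ *bexH* is ON in B.

both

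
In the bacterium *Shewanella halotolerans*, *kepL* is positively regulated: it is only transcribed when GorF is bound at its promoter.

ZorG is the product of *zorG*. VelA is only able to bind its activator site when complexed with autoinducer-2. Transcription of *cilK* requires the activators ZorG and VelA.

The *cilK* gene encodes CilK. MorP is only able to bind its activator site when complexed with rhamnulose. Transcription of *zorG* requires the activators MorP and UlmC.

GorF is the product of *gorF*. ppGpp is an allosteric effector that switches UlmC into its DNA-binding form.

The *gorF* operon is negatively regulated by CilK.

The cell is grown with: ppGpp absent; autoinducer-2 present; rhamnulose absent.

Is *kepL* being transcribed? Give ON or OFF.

Rhamnulose is absent, so MorP is inactive.
ppGpp is absent, so UlmC is inactive.
Required activator MorP is absent, so *zorG* is not transcribed.
So ZorG is not produced.
Autoinducer-2 is present, so VelA is active.
Required activator ZorG is absent, so *cilK* is not transcribed.
So CilK is not produced.
With no repressor bound, *gorF* is transcribed.
So GorF is produced and active.
No repressor is bound and GorF is active, so *kepL* is transcribed.

ON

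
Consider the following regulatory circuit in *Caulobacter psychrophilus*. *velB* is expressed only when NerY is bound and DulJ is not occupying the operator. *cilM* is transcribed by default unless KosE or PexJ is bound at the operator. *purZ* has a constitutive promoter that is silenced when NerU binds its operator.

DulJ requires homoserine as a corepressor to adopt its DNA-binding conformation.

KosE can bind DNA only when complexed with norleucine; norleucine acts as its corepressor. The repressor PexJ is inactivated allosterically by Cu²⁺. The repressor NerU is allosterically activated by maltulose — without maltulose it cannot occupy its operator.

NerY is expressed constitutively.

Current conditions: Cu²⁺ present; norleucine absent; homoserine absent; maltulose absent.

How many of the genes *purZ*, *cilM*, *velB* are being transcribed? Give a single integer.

3

Maltulose is absent, so NerU is inactive.
With no repressor bound, *purZ* is transcribed.
→ *purZ* is ON.
Norleucine is absent, so KosE is inactive.
Cu²⁺ is present, so PexJ is inactive.
With no repressor bound, *cilM* is transcribed.
→ *cilM* is ON.
Homoserine is absent, so DulJ is inactive.
NerY is produced constitutively and is active.
No repressor is bound and NerY is active, so *velB* is transcribed.
→ *velB* is ON.
3 of the 3 genes are transcribed.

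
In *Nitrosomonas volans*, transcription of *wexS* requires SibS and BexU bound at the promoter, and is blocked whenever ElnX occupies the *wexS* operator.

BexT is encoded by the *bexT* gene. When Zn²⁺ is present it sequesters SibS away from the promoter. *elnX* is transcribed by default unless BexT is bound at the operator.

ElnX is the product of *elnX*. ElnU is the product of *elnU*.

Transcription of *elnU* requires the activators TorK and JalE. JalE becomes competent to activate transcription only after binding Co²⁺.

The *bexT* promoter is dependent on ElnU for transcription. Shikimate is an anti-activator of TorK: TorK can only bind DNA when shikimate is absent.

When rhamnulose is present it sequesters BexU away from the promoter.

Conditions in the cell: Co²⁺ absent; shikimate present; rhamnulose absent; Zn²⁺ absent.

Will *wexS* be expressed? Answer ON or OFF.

Zn²⁺ is absent, so SibS is active.
Shikimate is present, so TorK is inactive.
Co²⁺ is absent, so JalE is inactive.
Required activator TorK is absent, so *elnU* is not transcribed.
So ElnU is not produced.
Required activator ElnU is absent, so *bexT* is not transcribed.
So BexT is not produced.
With no repressor bound, *elnX* is transcribed.
So ElnX is produced and active.
Rhamnulose is absent, so BexU is active.
With repressor ElnX bound, *wexS* is not transcribed.

OFF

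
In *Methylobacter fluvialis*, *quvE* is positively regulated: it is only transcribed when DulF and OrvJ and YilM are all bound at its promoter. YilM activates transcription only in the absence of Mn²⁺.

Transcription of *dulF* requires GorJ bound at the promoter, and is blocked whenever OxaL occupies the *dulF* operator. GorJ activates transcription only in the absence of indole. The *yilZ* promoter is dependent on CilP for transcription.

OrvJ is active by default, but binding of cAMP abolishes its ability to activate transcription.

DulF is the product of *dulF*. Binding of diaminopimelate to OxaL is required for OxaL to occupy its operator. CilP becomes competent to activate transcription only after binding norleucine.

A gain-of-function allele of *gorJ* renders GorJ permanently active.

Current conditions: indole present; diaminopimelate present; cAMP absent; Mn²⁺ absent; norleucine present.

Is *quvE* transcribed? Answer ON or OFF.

OFF

GorJ is constitutively active in this strain.
Diaminopimelate is present, so OxaL is active.
With repressor OxaL bound, *dulF* is not transcribed.
So DulF is not produced.
cAMP is absent, so OrvJ is active.
Mn²⁺ is absent, so YilM is active.
Required activator DulF is absent, so *quvE* is not transcribed.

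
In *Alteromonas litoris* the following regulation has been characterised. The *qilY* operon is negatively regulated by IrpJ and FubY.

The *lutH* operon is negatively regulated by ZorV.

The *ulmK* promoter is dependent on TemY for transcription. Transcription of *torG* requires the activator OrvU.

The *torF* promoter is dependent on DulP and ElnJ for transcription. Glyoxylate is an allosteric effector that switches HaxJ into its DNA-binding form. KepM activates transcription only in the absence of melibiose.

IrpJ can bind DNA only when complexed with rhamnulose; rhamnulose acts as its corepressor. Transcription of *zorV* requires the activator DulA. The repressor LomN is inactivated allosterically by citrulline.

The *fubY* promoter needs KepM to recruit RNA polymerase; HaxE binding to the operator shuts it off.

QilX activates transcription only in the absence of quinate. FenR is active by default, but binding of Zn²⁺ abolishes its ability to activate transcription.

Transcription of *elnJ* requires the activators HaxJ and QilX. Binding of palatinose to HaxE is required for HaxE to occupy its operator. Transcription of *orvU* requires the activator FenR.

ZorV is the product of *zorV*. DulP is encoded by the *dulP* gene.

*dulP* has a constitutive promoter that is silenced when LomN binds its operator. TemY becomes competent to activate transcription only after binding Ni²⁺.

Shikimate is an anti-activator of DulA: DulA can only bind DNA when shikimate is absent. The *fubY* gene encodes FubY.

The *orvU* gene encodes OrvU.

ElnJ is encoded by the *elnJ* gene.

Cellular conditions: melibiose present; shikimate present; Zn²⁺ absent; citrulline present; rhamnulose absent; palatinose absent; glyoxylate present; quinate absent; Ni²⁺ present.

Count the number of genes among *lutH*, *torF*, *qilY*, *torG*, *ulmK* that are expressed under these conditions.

5

Shikimate is present, so DulA is inactive.
Required activator DulA is absent, so *zorV* is not transcribed.
So ZorV is not produced.
With no repressor bound, *lutH* is transcribed.
→ *lutH* is ON.
Citrulline is present, so LomN is inactive.
With no repressor bound, *dulP* is transcribed.
So DulP is produced and active.
Glyoxylate is present, so HaxJ is active.
Quinate is absent, so QilX is active.
No repressor is bound and HaxJ and QilX are active, so *elnJ* is transcribed.
So ElnJ is produced and active.
No repressor is bound and DulP and ElnJ are active, so *torF* is transcribed.
→ *torF* is ON.
Rhamnulose is absent, so IrpJ is inactive.
Palatinose is absent, so HaxE is inactive.
Melibiose is present, so KepM is inactive.
Required activator KepM is absent, so *fubY* is not transcribed.
So FubY is not produced.
With no repressor bound, *qilY* is transcribed.
→ *qilY* is ON.
Zn²⁺ is absent, so FenR is active.
No repressor is bound and FenR is active, so *orvU* is transcribed.
So OrvU is produced and active.
No repressor is bound and OrvU is active, so *torG* is transcribed.
→ *torG* is ON.
Ni²⁺ is present, so TemY is active.
No repressor is bound and TemY is active, so *ulmK* is transcribed.
→ *ulmK* is ON.
5 of the 5 genes are transcribed.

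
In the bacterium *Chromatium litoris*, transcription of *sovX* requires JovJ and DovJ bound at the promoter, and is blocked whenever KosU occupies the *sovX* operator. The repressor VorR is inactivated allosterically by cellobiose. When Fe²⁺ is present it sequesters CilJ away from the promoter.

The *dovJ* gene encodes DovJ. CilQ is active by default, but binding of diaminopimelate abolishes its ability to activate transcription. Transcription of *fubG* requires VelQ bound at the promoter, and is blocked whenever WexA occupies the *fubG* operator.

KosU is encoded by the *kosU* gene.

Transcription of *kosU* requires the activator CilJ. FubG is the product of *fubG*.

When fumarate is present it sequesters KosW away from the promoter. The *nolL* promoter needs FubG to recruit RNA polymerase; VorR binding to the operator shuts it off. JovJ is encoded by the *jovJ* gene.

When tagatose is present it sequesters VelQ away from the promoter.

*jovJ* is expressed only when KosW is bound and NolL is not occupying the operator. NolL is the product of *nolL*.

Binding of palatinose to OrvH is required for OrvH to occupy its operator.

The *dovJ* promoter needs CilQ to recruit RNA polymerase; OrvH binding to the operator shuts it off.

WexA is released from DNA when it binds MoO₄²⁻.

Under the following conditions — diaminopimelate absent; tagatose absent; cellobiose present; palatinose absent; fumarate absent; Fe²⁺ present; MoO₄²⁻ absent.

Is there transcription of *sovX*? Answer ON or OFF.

Fumarate is absent, so KosW is active.
Tagatose is absent, so VelQ is active.
MoO₄²⁻ is absent, so WexA is active.
With repressor WexA bound, *fubG* is not transcribed.
So FubG is not produced.
Cellobiose is present, so VorR is inactive.
Required activator FubG is absent, so *nolL* is not transcribed.
So NolL is not produced.
No repressor is bound and KosW is active, so *jovJ* is transcribed.
So JovJ is produced and active.
Palatinose is absent, so OrvH is inactive.
Diaminopimelate is absent, so CilQ is active.
No repressor is bound and CilQ is active, so *dovJ* is transcribed.
So DovJ is produced and active.
Fe²⁺ is present, so CilJ is inactive.
Required activator CilJ is absent, so *kosU* is not transcribed.
So KosU is not produced.
No repressor is bound and JovJ and DovJ are active, so *sovX* is transcribed.

ON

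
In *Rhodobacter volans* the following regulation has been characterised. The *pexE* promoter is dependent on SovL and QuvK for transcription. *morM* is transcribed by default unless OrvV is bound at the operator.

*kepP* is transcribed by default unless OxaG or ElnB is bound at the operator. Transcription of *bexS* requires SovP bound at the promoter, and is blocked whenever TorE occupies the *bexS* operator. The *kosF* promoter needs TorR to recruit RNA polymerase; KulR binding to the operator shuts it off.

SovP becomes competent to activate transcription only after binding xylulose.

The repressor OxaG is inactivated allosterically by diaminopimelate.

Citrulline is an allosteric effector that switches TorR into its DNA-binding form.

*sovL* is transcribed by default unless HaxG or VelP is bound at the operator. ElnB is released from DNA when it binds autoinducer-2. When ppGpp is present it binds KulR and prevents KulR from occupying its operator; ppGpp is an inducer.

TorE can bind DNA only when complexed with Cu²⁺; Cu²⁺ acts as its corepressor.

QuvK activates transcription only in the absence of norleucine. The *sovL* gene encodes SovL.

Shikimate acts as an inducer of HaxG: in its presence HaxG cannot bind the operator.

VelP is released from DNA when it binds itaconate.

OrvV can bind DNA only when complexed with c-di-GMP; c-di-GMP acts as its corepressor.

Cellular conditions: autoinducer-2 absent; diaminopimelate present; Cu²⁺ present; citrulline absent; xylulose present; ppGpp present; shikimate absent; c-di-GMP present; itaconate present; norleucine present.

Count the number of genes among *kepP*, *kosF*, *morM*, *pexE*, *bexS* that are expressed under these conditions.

0

Diaminopimelate is present, so OxaG is inactive.
Autoinducer-2 is absent, so ElnB is active.
With repressor ElnB bound, *kepP* is not transcribed.
→ *kepP* is OFF.
ppGpp is present, so KulR is inactive.
Citrulline is absent, so TorR is inactive.
Required activator TorR is absent, so *kosF* is not transcribed.
→ *kosF* is OFF.
c-di-GMP is present, so OrvV is active.
With repressor OrvV bound, *morM* is not transcribed.
→ *morM* is OFF.
Shikimate is absent, so HaxG is active.
Itaconate is present, so VelP is inactive.
With repressor HaxG bound, *sovL* is not transcribed.
So SovL is not produced.
Norleucine is present, so QuvK is inactive.
Required activator SovL is absent, so *pexE* is not transcribed.
→ *pexE* is OFF.
Xylulose is present, so SovP is active.
Cu²⁺ is present, so TorE is active.
With repressor TorE bound, *bexS* is not transcribed.
→ *bexS* is OFF.
0 of the 5 genes are transcribed.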